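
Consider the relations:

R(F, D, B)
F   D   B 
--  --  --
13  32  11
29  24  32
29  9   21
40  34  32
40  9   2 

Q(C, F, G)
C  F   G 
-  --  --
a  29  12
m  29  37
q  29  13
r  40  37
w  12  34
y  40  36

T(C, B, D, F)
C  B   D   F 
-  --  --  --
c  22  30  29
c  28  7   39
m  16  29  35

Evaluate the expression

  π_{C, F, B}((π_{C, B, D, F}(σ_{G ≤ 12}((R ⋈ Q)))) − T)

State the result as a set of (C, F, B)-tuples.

Natural join on F: {(29, 24, 32, a, 12), (29, 24, 32, m, 37), (29, 24, 32, q, 13), (29, 9, 21, a, 12), (29, 9, 21, m, 37), (29, 9, 21, q, 13), (40, 34, 32, r, 37), (40, 34, 32, y, 36), (40, 9, 2, r, 37), (40, 9, 2, y, 36)}
Filtering on G ≤ 12 leaves {(29, 24, 32, a, 12), (29, 9, 21, a, 12)}.
π[C, B, D, F]: project onto (C, B, D, F) → {(a, 21, 9, 29), (a, 32, 24, 29)}
Difference: {(a, 21, 9, 29), (a, 32, 24, 29)} with {(c, 22, 30, 29), (c, 28, 7, 39), (m, 16, 29, 35)} → {(a, 21, 9, 29), (a, 32, 24, 29)}
π[C, F, B]: project onto (C, F, B) → {(a, 29, 21), (a, 29, 32)}

{(a, 29, 21), (a, 29, 32)}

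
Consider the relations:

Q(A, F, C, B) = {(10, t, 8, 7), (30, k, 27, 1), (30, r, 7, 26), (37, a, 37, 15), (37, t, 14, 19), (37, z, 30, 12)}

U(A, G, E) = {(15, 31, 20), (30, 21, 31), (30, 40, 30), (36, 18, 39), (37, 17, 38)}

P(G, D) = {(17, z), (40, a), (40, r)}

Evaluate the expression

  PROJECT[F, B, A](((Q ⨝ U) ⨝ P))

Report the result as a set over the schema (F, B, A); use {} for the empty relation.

{(a, 15, 37), (k, 1, 30), (r, 26, 30), (t, 19, 37), (z, 12, 37)}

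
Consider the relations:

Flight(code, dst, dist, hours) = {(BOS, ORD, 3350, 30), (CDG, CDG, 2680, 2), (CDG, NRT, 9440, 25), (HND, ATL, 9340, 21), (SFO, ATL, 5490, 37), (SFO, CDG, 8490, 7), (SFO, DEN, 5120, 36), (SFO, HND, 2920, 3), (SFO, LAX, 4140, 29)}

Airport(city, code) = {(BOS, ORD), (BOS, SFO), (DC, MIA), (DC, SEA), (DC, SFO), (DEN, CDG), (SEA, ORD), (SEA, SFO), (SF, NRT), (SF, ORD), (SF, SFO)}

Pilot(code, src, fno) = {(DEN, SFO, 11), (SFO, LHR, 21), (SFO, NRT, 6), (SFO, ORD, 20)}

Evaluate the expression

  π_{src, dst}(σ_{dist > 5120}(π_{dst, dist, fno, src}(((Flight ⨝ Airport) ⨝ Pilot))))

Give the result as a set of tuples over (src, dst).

{(LHR, ATL), (LHR, CDG), (NRT, ATL), (NRT, CDG), (ORD, ATL), (ORD, CDG)}

Natural join on code: {(CDG, CDG, 2680, 2, DEN), (CDG, NRT, 9440, 25, DEN), (SFO, ATL, 5490, 37, BOS), (SFO, ATL, 5490, 37, DC), (SFO, ATL, 5490, 37, SEA), (SFO, ATL, 5490, 37, SF), (SFO, CDG, 8490, 7, BOS), (SFO, CDG, 8490, 7, DC), (SFO, CDG, 8490, 7, SEA), (SFO, CDG, 8490, 7, SF), (SFO, DEN, 5120, 36, BOS), (SFO, DEN, 5120, 36, DC), (SFO, DEN, 5120, 36, SEA), (SFO, DEN, 5120, 36, SF), (SFO, HND, 2920, 3, BOS), (SFO, HND, 2920, 3, DC), (SFO, HND, 2920, 3, SEA), (SFO, HND, 2920, 3, SF), (SFO, LAX, 4140, 29, BOS), (SFO, LAX, 4140, 29, DC), (SFO, LAX, 4140, 29, SEA), (SFO, LAX, 4140, 29, SF)}
Natural join on code: {(SFO, ATL, 5490, 37, BOS, LHR, 21), (SFO, ATL, 5490, 37, BOS, NRT, 6), (SFO, ATL, 5490, 37, BOS, ORD, 20), (SFO, ATL, 5490, 37, DC, LHR, 21), (SFO, ATL, 5490, 37, DC, NRT, 6), (SFO, ATL, 5490, 37, DC, ORD, 20), (SFO, ATL, 5490, 37, SEA, LHR, 21), (SFO, ATL, 5490, 37, SEA, NRT, 6), (SFO, ATL, 5490, 37, SEA, ORD, 20), (SFO, ATL, 5490, 37, SF, LHR, 21), (SFO, ATL, 5490, 37, SF, NRT, 6), (SFO, ATL, 5490, 37, SF, ORD, 20), (SFO, CDG, 8490, 7, BOS, LHR, 21), (SFO, CDG, 8490, 7, BOS, NRT, 6), (SFO, CDG, 8490, 7, BOS, ORD, 20), (SFO, CDG, 8490, 7, DC, LHR, 21), (SFO, CDG, 8490, 7, DC, NRT, 6), (SFO, CDG, 8490, 7, DC, ORD, 20), (SFO, CDG, 8490, 7, SEA, LHR, 21), (SFO, CDG, 8490, 7, SEA, NRT, 6), (SFO, CDG, 8490, 7, SEA, ORD, 20), (SFO, CDG, 8490, 7, SF, LHR, 21), (SFO, CDG, 8490, 7, SF, NRT, 6), (SFO, CDG, 8490, 7, SF, ORD, 20), (SFO, DEN, 5120, 36, BOS, LHR, 21), (SFO, DEN, 5120, 36, BOS, NRT, 6), (SFO, DEN, 5120, 36, BOS, ORD, 20), (SFO, DEN, 5120, 36, DC, LHR, 21), (SFO, DEN, 5120, 36, DC, NRT, 6), (SFO, DEN, 5120, 36, DC, ORD, 20), (SFO, DEN, 5120, 36, SEA, LHR, 21), (SFO, DEN, 5120, 36, SEA, NRT, 6), (SFO, DEN, 5120, 36, SEA, ORD, 20), (SFO, DEN, 5120, 36, SF, LHR, 21), (SFO, DEN, 5120, 36, SF, NRT, 6), (SFO, DEN, 5120, 36, SF, ORD, 20), (SFO, HND, 2920, 3, BOS, LHR, 21), (SFO, HND, 2920, 3, BOS, NRT, 6), (SFO, HND, 2920, 3, BOS, ORD, 20), (SFO, HND, 2920, 3, DC, LHR, 21), (SFO, HND, 2920, 3, DC, NRT, 6), (SFO, HND, 2920, 3, DC, ORD, 20), (SFO, HND, 2920, 3, SEA, LHR, 21), (SFO, HND, 2920, 3, SEA, NRT, 6), (SFO, HND, 2920, 3, SEA, ORD, 20), (SFO, HND, 2920, 3, SF, LHR, 21), (SFO, HND, 2920, 3, SF, NRT, 6), (SFO, HND, 2920, 3, SF, ORD, 20), (SFO, LAX, 4140, 29, BOS, LHR, 21), (SFO, LAX, 4140, 29, BOS, NRT, 6), (SFO, LAX, 4140, 29, BOS, ORD, 20), (SFO, LAX, 4140, 29, DC, LHR, 21), (SFO, LAX, 4140, 29, DC, NRT, 6), (SFO, LAX, 4140, 29, DC, ORD, 20), (SFO, LAX, 4140, 29, SEA, LHR, 21), (SFO, LAX, 4140, 29, SEA, NRT, 6), (SFO, LAX, 4140, 29, SEA, ORD, 20), (SFO, LAX, 4140, 29, SF, LHR, 21), (SFO, LAX, 4140, 29, SF, NRT, 6), (SFO, LAX, 4140, 29, SF, ORD, 20)}
Projecting to dst, dist, fno, src (45 duplicate(s) eliminated): {(ATL, 5490, 20, ORD), (ATL, 5490, 21, LHR), (ATL, 5490, 6, NRT), (CDG, 8490, 20, ORD), (CDG, 8490, 21, LHR), (CDG, 8490, 6, NRT), (DEN, 5120, 20, ORD), (DEN, 5120, 21, LHR), (DEN, 5120, 6, NRT), (HND, 2920, 20, ORD), (HND, 2920, 21, LHR), (HND, 2920, 6, NRT), (LAX, 4140, 20, ORD), (LAX, 4140, 21, LHR), (LAX, 4140, 6, NRT)}
Filtering on dist > 5120 leaves {(ATL, 5490, 20, ORD), (ATL, 5490, 21, LHR), (ATL, 5490, 6, NRT), (CDG, 8490, 20, ORD), (CDG, 8490, 21, LHR), (CDG, 8490, 6, NRT)}.
Projecting to src, dst: {(LHR, ATL), (LHR, CDG), (NRT, ATL), (NRT, CDG), (ORD, ATL), (ORD, CDG)}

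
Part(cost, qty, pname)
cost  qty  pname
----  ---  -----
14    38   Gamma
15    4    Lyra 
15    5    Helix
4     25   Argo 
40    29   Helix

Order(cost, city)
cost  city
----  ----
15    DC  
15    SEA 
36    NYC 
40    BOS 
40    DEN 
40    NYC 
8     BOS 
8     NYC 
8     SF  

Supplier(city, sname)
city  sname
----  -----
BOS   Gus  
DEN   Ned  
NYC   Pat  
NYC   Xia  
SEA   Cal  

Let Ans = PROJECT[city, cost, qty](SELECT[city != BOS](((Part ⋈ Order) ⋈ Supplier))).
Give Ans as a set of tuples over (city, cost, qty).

Part ⋈ Order (natural join on cost): {(15, 4, Lyra, DC), (15, 4, Lyra, SEA), (15, 5, Helix, DC), (15, 5, Helix, SEA), (40, 29, Helix, BOS), (40, 29, Helix, DEN), (40, 29, Helix, NYC)}
(Part ⋈ Order) ⋈ Supplier (natural join on city): {(15, 4, Lyra, SEA, Cal), (15, 5, Helix, SEA, Cal), (40, 29, Helix, BOS, Gus), (40, 29, Helix, DEN, Ned), (40, 29, Helix, NYC, Pat), (40, 29, Helix, NYC, Xia)}
σ[city != BOS]: keep tuples satisfying city != BOS → {(15, 4, Lyra, SEA, Cal), (15, 5, Helix, SEA, Cal), (40, 29, Helix, DEN, Ned), (40, 29, Helix, NYC, Pat), (40, 29, Helix, NYC, Xia)}
π_{city, cost, qty} gives {(DEN, 40, 29), (NYC, 40, 29), (SEA, 15, 4), (SEA, 15, 5)} (1 duplicate(s) eliminated).

{(DEN, 40, 29), (NYC, 40, 29), (SEA, 15, 4), (SEA, 15, 5)}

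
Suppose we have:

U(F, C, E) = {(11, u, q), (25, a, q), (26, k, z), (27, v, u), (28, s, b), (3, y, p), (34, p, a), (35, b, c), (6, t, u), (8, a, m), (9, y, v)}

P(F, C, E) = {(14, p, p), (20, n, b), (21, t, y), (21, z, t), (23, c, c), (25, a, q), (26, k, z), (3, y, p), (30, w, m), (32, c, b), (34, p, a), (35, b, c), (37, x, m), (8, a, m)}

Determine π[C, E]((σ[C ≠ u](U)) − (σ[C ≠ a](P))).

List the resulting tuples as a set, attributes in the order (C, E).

{(a, m), (a, q), (s, b), (t, u), (v, u), (y, v)}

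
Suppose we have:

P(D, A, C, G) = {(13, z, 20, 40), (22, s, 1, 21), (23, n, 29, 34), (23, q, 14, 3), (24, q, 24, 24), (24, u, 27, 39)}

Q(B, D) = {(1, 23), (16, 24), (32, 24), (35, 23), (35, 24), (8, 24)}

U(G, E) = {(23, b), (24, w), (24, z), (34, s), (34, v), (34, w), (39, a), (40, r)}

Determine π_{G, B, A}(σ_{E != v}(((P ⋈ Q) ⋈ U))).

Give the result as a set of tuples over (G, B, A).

P ⋈ Q (natural join on D): {(23, n, 29, 34, 1), (23, n, 29, 34, 35), (23, q, 14, 3, 1), (23, q, 14, 3, 35), (24, q, 24, 24, 16), (24, q, 24, 24, 32), (24, q, 24, 24, 35), (24, q, 24, 24, 8), (24, u, 27, 39, 16), (24, u, 27, 39, 32), (24, u, 27, 39, 35), (24, u, 27, 39, 8)}
(P ⋈ Q) ⋈ U (natural join on G): {(23, n, 29, 34, 1, s), (23, n, 29, 34, 1, v), (23, n, 29, 34, 1, w), (23, n, 29, 34, 35, s), (23, n, 29, 34, 35, v), (23, n, 29, 34, 35, w), (24, q, 24, 24, 16, w), (24, q, 24, 24, 16, z), (24, q, 24, 24, 32, w), (24, q, 24, 24, 32, z), (24, q, 24, 24, 35, w), (24, q, 24, 24, 35, z), (24, q, 24, 24, 8, w), (24, q, 24, 24, 8, z), (24, u, 27, 39, 16, a), (24, u, 27, 39, 32, a), (24, u, 27, 39, 35, a), (24, u, 27, 39, 8, a)}
Selection E != v: {(23, n, 29, 34, 1, s), (23, n, 29, 34, 1, w), (23, n, 29, 34, 35, s), (23, n, 29, 34, 35, w), (24, q, 24, 24, 16, w), (24, q, 24, 24, 16, z), (24, q, 24, 24, 32, w), (24, q, 24, 24, 32, z), (24, q, 24, 24, 35, w), (24, q, 24, 24, 35, z), (24, q, 24, 24, 8, w), (24, q, 24, 24, 8, z), (24, u, 27, 39, 16, a), (24, u, 27, 39, 32, a), (24, u, 27, 39, 35, a), (24, u, 27, 39, 8, a)}
Keep only column(s) G, B, A (6 duplicate(s) eliminated): {(24, 16, q), (24, 32, q), (24, 35, q), (24, 8, q), (34, 1, n), (34, 35, n), (39, 16, u), (39, 32, u), (39, 35, u), (39, 8, u)}

{(24, 16, q), (24, 32, q), (24, 35, q), (24, 8, q), (34, 1, n), (34, 35, n), (39, 16, u), (39, 32, u), (39, 35, u), (39, 8, u)}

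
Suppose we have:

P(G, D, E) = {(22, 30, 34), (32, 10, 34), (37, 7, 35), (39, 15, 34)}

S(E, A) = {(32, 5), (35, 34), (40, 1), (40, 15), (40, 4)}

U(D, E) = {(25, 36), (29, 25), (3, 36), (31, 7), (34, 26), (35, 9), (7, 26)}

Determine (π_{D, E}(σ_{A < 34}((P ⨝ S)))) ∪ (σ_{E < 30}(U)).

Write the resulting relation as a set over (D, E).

{(29, 25), (31, 7), (34, 26), (35, 9), (7, 26)}

P ⋈ S (natural join on E): {(37, 7, 35, 34)}
σ[A < 34]: keep tuples satisfying A < 34 → {}
Projecting to D, E: {}
σ[E < 30]: keep tuples satisfying E < 30 → {(29, 25), (31, 7), (34, 26), (35, 9), (7, 26)}
Set union of the two operands is {(29, 25), (31, 7), (34, 26), (35, 9), (7, 26)}.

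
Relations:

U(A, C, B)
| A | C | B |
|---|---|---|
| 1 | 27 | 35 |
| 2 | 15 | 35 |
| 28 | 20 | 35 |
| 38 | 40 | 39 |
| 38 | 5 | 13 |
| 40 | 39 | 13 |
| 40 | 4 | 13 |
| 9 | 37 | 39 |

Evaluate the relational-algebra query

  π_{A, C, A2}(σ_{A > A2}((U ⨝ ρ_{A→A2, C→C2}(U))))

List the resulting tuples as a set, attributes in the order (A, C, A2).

ρ[A→A2, C→C2]: schema becomes (A2, C2, B); tuples unchanged.
Joining U and ρ_{A→A2, C→C2}(U) on B yields {(1, 27, 35, 1, 27), (1, 27, 35, 2, 15), (1, 27, 35, 28, 20), (2, 15, 35, 1, 27), (2, 15, 35, 2, 15), (2, 15, 35, 28, 20), (28, 20, 35, 1, 27), (28, 20, 35, 2, 15), (28, 20, 35, 28, 20), (38, 40, 39, 38, 40), (38, 40, 39, 9, 37), (38, 5, 13, 38, 5), (38, 5, 13, 40, 39), (38, 5, 13, 40, 4), (40, 39, 13, 38, 5), (40, 39, 13, 40, 39), (40, 39, 13, 40, 4), (40, 4, 13, 38, 5), (40, 4, 13, 40, 39), (40, 4, 13, 40, 4), (9, 37, 39, 38, 40), (9, 37, 39, 9, 37)}.
σ[A > A2]: keep tuples satisfying A > A2 → {(2, 15, 35, 1, 27), (28, 20, 35, 1, 27), (28, 20, 35, 2, 15), (38, 40, 39, 9, 37), (40, 39, 13, 38, 5), (40, 4, 13, 38, 5)}
Projecting to A, C, A2: {(2, 15, 1), (28, 20, 1), (28, 20, 2), (38, 40, 9), (40, 39, 38), (40, 4, 38)}

{(2, 15, 1), (28, 20, 1), (28, 20, 2), (38, 40, 9), (40, 39, 38), (40, 4, 38)}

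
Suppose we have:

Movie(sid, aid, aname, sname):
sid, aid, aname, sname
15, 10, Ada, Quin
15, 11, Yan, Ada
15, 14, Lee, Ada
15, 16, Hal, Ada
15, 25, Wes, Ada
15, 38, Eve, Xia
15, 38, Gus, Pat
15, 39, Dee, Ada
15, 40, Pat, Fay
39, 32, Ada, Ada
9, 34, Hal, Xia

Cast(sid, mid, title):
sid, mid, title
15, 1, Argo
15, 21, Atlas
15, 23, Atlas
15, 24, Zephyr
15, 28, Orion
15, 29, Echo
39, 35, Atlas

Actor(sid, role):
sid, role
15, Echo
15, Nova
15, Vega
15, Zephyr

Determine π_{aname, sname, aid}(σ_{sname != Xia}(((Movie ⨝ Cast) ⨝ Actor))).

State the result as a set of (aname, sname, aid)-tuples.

{(Ada, Quin, 10), (Dee, Ada, 39), (Gus, Pat, 38), (Hal, Ada, 16), (Lee, Ada, 14), (Pat, Fay, 40), (Wes, Ada, 25), (Yan, Ada, 11)}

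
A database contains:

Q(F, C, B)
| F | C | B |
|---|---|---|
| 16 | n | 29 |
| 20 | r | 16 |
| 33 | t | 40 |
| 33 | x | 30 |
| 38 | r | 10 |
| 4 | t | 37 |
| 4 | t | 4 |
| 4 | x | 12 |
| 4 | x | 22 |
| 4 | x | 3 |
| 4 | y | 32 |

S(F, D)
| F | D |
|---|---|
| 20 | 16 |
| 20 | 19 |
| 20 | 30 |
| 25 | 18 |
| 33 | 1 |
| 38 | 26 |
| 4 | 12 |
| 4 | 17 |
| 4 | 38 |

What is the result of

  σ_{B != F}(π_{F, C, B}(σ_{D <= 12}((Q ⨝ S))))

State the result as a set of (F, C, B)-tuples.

Joining Q and S on F yields {(20, r, 16, 16), (20, r, 16, 19), (20, r, 16, 30), (33, t, 40, 1), (33, x, 30, 1), (38, r, 10, 26), (4, t, 37, 12), (4, t, 37, 17), (4, t, 37, 38), (4, t, 4, 12), (4, t, 4, 17), (4, t, 4, 38), (4, x, 12, 12), (4, x, 12, 17), (4, x, 12, 38), (4, x, 22, 12), (4, x, 22, 17), (4, x, 22, 38), (4, x, 3, 12), (4, x, 3, 17), (4, x, 3, 38), (4, y, 32, 12), (4, y, 32, 17), (4, y, 32, 38)}.
Selection D <= 12: {(33, t, 40, 1), (33, x, 30, 1), (4, t, 37, 12), (4, t, 4, 12), (4, x, 12, 12), (4, x, 22, 12), (4, x, 3, 12), (4, y, 32, 12)}
π[F, C, B]: project onto (F, C, B) → {(33, t, 40), (33, x, 30), (4, t, 37), (4, t, 4), (4, x, 12), (4, x, 22), (4, x, 3), (4, y, 32)}
Selection B != F: {(33, t, 40), (33, x, 30), (4, t, 37), (4, x, 12), (4, x, 22), (4, x, 3), (4, y, 32)}

{(33, t, 40), (33, x, 30), (4, t, 37), (4, x, 12), (4, x, 22), (4, x, 3), (4, y, 32)}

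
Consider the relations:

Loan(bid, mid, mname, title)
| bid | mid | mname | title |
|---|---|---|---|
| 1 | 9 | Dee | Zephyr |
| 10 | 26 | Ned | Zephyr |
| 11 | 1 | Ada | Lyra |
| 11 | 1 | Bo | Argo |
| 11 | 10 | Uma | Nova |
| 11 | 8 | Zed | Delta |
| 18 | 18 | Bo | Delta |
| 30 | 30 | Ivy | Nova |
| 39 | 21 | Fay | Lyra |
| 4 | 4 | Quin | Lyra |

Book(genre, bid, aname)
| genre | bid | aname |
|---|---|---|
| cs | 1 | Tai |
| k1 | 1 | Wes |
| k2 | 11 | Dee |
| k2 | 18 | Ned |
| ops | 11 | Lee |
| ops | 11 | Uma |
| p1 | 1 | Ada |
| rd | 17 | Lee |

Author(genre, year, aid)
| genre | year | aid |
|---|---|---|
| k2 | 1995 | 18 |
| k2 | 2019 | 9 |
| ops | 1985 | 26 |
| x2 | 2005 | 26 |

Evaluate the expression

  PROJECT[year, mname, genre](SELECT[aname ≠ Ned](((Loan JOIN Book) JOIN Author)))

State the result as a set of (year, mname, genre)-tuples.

{(1985, Ada, ops), (1985, Bo, ops), (1985, Uma, ops), (1985, Zed, ops), (1995, Ada, k2), (1995, Bo, k2), (1995, Uma, k2), (1995, Zed, k2), (2019, Ada, k2), (2019, Bo, k2), (2019, Uma, k2), (2019, Zed, k2)}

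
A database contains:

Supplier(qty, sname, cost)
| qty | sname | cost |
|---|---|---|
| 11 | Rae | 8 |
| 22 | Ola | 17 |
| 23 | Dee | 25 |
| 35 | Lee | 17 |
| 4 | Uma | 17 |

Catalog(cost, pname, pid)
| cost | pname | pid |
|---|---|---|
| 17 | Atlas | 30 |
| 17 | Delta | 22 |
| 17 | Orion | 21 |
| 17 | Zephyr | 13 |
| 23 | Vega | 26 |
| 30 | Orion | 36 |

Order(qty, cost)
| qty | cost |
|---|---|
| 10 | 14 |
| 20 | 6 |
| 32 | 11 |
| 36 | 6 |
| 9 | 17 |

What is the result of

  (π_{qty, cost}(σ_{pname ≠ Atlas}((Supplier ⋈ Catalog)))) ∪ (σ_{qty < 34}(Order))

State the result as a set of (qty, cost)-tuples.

Natural join on cost: {(22, Ola, 17, Atlas, 30), (22, Ola, 17, Delta, 22), (22, Ola, 17, Orion, 21), (22, Ola, 17, Zephyr, 13), (35, Lee, 17, Atlas, 30), (35, Lee, 17, Delta, 22), (35, Lee, 17, Orion, 21), (35, Lee, 17, Zephyr, 13), (4, Uma, 17, Atlas, 30), (4, Uma, 17, Delta, 22), (4, Uma, 17, Orion, 21), (4, Uma, 17, Zephyr, 13)}
Selection pname ≠ Atlas: {(22, Ola, 17, Delta, 22), (22, Ola, 17, Orion, 21), (22, Ola, 17, Zephyr, 13), (35, Lee, 17, Delta, 22), (35, Lee, 17, Orion, 21), (35, Lee, 17, Zephyr, 13), (4, Uma, 17, Delta, 22), (4, Uma, 17, Orion, 21), (4, Uma, 17, Zephyr, 13)}
Projecting to qty, cost (6 duplicate(s) eliminated): {(22, 17), (35, 17), (4, 17)}
Selection qty < 34: {(10, 14), (20, 6), (32, 11), (9, 17)}
Taking the union: {(10, 14), (20, 6), (22, 17), (32, 11), (35, 17), (4, 17), (9, 17)}

{(10, 14), (20, 6), (22, 17), (32, 11), (35, 17), (4, 17), (9, 17)}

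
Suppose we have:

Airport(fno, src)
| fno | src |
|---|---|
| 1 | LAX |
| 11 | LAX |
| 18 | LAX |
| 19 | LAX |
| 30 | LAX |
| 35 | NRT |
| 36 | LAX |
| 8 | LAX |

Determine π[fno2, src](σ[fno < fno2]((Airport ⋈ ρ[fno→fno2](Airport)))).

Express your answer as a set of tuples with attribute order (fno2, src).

ρ[fno→fno2]: schema becomes (fno2, src); tuples unchanged.
Airport ⋈ ρ[fno→fno2](Airport) (natural join on src): {(1, LAX, 1), (1, LAX, 11), (1, LAX, 18), (1, LAX, 19), (1, LAX, 30), (1, LAX, 36), (1, LAX, 8), (11, LAX, 1), (11, LAX, 11), (11, LAX, 18), (11, LAX, 19), (11, LAX, 30), (11, LAX, 36), (11, LAX, 8), (18, LAX, 1), (18, LAX, 11), (18, LAX, 18), (18, LAX, 19), (18, LAX, 30), (18, LAX, 36), (18, LAX, 8), (19, LAX, 1), (19, LAX, 11), (19, LAX, 18), (19, LAX, 19), (19, LAX, 30), (19, LAX, 36), (19, LAX, 8), (30, LAX, 1), (30, LAX, 11), (30, LAX, 18), (30, LAX, 19), (30, LAX, 30), (30, LAX, 36), (30, LAX, 8), (35, NRT, 35), (36, LAX, 1), (36, LAX, 11), (36, LAX, 18), (36, LAX, 19), (36, LAX, 30), (36, LAX, 36), (36, LAX, 8), (8, LAX, 1), (8, LAX, 11), (8, LAX, 18), (8, LAX, 19), (8, LAX, 30), (8, LAX, 36), (8, LAX, 8)}
Filtering on fno < fno2 leaves {(1, LAX, 11), (1, LAX, 18), (1, LAX, 19), (1, LAX, 30), (1, LAX, 36), (1, LAX, 8), (11, LAX, 18), (11, LAX, 19), (11, LAX, 30), (11, LAX, 36), (18, LAX, 19), (18, LAX, 30), (18, LAX, 36), (19, LAX, 30), (19, LAX, 36), (30, LAX, 36), (8, LAX, 11), (8, LAX, 18), (8, LAX, 19), (8, LAX, 30), (8, LAX, 36)}.
Projecting to fno2, src (15 duplicate(s) eliminated): {(11, LAX), (18, LAX), (19, LAX), (30, LAX), (36, LAX), (8, LAX)}

{(11, LAX), (18, LAX), (19, LAX), (30, LAX), (36, LAX), (8, LAX)}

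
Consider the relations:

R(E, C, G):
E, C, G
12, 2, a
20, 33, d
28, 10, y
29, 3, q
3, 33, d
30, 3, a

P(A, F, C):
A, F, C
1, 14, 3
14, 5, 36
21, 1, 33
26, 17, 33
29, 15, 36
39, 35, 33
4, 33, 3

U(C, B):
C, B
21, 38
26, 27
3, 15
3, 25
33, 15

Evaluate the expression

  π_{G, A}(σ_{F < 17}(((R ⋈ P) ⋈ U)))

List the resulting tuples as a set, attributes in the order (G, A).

{(a, 1), (d, 21), (q, 1)}

R ⋈ P (natural join on C): {(20, 33, d, 21, 1), (20, 33, d, 26, 17), (20, 33, d, 39, 35), (29, 3, q, 1, 14), (29, 3, q, 4, 33), (3, 33, d, 21, 1), (3, 33, d, 26, 17), (3, 33, d, 39, 35), (30, 3, a, 1, 14), (30, 3, a, 4, 33)}
(R ⋈ P) ⋈ U (natural join on C): {(20, 33, d, 21, 1, 15), (20, 33, d, 26, 17, 15), (20, 33, d, 39, 35, 15), (29, 3, q, 1, 14, 15), (29, 3, q, 1, 14, 25), (29, 3, q, 4, 33, 15), (29, 3, q, 4, 33, 25), (3, 33, d, 21, 1, 15), (3, 33, d, 26, 17, 15), (3, 33, d, 39, 35, 15), (30, 3, a, 1, 14, 15), (30, 3, a, 1, 14, 25), (30, 3, a, 4, 33, 15), (30, 3, a, 4, 33, 25)}
Filtering on F < 17 leaves {(20, 33, d, 21, 1, 15), (29, 3, q, 1, 14, 15), (29, 3, q, 1, 14, 25), (3, 33, d, 21, 1, 15), (30, 3, a, 1, 14, 15), (30, 3, a, 1, 14, 25)}.
Projecting to G, A (3 duplicate(s) eliminated): {(a, 1), (d, 21), (q, 1)}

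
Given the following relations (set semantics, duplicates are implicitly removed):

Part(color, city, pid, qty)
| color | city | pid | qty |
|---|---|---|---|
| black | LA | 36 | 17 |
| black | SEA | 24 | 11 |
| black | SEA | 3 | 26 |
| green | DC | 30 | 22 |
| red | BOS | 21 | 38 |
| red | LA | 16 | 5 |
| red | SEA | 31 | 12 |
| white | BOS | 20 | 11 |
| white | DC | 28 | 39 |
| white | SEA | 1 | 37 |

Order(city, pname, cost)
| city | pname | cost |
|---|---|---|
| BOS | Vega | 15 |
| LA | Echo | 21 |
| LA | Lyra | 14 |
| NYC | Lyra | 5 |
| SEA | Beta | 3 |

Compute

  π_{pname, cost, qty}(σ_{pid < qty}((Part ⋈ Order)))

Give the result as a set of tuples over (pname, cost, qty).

Natural join on city: {(black, LA, 36, 17, Echo, 21), (black, LA, 36, 17, Lyra, 14), (black, SEA, 24, 11, Beta, 3), (black, SEA, 3, 26, Beta, 3), (red, BOS, 21, 38, Vega, 15), (red, LA, 16, 5, Echo, 21), (red, LA, 16, 5, Lyra, 14), (red, SEA, 31, 12, Beta, 3), (white, BOS, 20, 11, Vega, 15), (white, SEA, 1, 37, Beta, 3)}
Selection pid < qty: {(black, SEA, 3, 26, Beta, 3), (red, BOS, 21, 38, Vega, 15), (white, SEA, 1, 37, Beta, 3)}
Keep only column(s) pname, cost, qty: {(Beta, 3, 26), (Beta, 3, 37), (Vega, 15, 38)}

{(Beta, 3, 26), (Beta, 3, 37), (Vega, 15, 38)}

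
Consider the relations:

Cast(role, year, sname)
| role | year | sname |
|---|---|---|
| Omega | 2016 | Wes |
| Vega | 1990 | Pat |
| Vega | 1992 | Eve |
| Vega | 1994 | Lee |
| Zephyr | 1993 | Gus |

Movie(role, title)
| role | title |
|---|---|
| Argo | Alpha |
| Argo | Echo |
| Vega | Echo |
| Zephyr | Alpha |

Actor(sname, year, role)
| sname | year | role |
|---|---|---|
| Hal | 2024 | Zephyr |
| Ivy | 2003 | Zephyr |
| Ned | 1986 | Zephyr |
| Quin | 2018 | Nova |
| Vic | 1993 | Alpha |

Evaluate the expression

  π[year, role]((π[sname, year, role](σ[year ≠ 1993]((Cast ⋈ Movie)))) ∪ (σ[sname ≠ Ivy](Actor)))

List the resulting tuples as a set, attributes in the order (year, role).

Cast ⋈ Movie (natural join on role): {(Vega, 1990, Pat, Echo), (Vega, 1992, Eve, Echo), (Vega, 1994, Lee, Echo), (Zephyr, 1993, Gus, Alpha)}
Selection year ≠ 1993: {(Vega, 1990, Pat, Echo), (Vega, 1992, Eve, Echo), (Vega, 1994, Lee, Echo)}
π_{sname, year, role} gives {(Eve, 1992, Vega), (Lee, 1994, Vega), (Pat, 1990, Vega)}.
Selection sname ≠ Ivy: {(Hal, 2024, Zephyr), (Ned, 1986, Zephyr), (Quin, 2018, Nova), (Vic, 1993, Alpha)}
Set union of the two operands is {(Eve, 1992, Vega), (Hal, 2024, Zephyr), (Lee, 1994, Vega), (Ned, 1986, Zephyr), (Pat, 1990, Vega), (Quin, 2018, Nova), (Vic, 1993, Alpha)}.
π_{year, role} gives {(1986, Zephyr), (1990, Vega), (1992, Vega), (1993, Alpha), (1994, Vega), (2018, Nova), (2024, Zephyr)}.

{(1986, Zephyr), (1990, Vega), (1992, Vega), (1993, Alpha), (1994, Vega), (2018, Nova), (2024, Zephyr)}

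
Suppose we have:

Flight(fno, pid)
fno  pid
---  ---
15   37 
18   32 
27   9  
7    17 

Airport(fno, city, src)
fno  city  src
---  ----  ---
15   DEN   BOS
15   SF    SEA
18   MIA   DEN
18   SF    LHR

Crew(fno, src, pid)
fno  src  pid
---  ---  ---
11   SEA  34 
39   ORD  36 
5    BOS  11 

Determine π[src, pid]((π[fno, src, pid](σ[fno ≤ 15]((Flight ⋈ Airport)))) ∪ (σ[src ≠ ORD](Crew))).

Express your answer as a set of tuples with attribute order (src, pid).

{(BOS, 11), (BOS, 37), (SEA, 34), (SEA, 37)}

Natural join on fno: {(15, 37, DEN, BOS), (15, 37, SF, SEA), (18, 32, MIA, DEN), (18, 32, SF, LHR)}
σ[fno ≤ 15]: keep tuples satisfying fno ≤ 15 → {(15, 37, DEN, BOS), (15, 37, SF, SEA)}
Keep only column(s) fno, src, pid: {(15, BOS, 37), (15, SEA, 37)}
σ[src ≠ ORD]: keep tuples satisfying src ≠ ORD → {(11, SEA, 34), (5, BOS, 11)}
Set union of the two operands is {(11, SEA, 34), (15, BOS, 37), (15, SEA, 37), (5, BOS, 11)}.
Keep only column(s) src, pid: {(BOS, 11), (BOS, 37), (SEA, 34), (SEA, 37)}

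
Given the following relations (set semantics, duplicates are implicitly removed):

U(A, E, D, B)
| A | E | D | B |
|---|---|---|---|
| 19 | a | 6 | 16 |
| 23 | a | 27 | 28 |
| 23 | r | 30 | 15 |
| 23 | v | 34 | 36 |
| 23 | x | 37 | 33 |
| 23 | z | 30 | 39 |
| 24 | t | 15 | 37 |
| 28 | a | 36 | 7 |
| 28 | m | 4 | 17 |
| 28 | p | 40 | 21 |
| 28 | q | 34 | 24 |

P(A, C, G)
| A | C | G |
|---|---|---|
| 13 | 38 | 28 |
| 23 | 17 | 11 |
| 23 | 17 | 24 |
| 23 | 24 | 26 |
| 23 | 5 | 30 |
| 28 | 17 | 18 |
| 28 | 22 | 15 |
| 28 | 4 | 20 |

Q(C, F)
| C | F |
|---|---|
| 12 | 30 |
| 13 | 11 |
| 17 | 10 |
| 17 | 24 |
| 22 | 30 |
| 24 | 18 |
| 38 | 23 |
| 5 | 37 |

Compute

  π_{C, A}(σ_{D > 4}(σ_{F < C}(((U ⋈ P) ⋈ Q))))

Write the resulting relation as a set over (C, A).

Natural join on A: {(23, a, 27, 28, 17, 11), (23, a, 27, 28, 17, 24), (23, a, 27, 28, 24, 26), (23, a, 27, 28, 5, 30), (23, r, 30, 15, 17, 11), (23, r, 30, 15, 17, 24), (23, r, 30, 15, 24, 26), (23, r, 30, 15, 5, 30), (23, v, 34, 36, 17, 11), (23, v, 34, 36, 17, 24), (23, v, 34, 36, 24, 26), (23, v, 34, 36, 5, 30), (23, x, 37, 33, 17, 11), (23, x, 37, 33, 17, 24), (23, x, 37, 33, 24, 26), (23, x, 37, 33, 5, 30), (23, z, 30, 39, 17, 11), (23, z, 30, 39, 17, 24), (23, z, 30, 39, 24, 26), (23, z, 30, 39, 5, 30), (28, a, 36, 7, 17, 18), (28, a, 36, 7, 22, 15), (28, a, 36, 7, 4, 20), (28, m, 4, 17, 17, 18), (28, m, 4, 17, 22, 15), (28, m, 4, 17, 4, 20), (28, p, 40, 21, 17, 18), (28, p, 40, 21, 22, 15), (28, p, 40, 21, 4, 20), (28, q, 34, 24, 17, 18), (28, q, 34, 24, 22, 15), (28, q, 34, 24, 4, 20)}
Natural join on C: {(23, a, 27, 28, 17, 11, 10), (23, a, 27, 28, 17, 11, 24), (23, a, 27, 28, 17, 24, 10), (23, a, 27, 28, 17, 24, 24), (23, a, 27, 28, 24, 26, 18), (23, a, 27, 28, 5, 30, 37), (23, r, 30, 15, 17, 11, 10), (23, r, 30, 15, 17, 11, 24), (23, r, 30, 15, 17, 24, 10), (23, r, 30, 15, 17, 24, 24), (23, r, 30, 15, 24, 26, 18), (23, r, 30, 15, 5, 30, 37), (23, v, 34, 36, 17, 11, 10), (23, v, 34, 36, 17, 11, 24), (23, v, 34, 36, 17, 24, 10), (23, v, 34, 36, 17, 24, 24), (23, v, 34, 36, 24, 26, 18), (23, v, 34, 36, 5, 30, 37), (23, x, 37, 33, 17, 11, 10), (23, x, 37, 33, 17, 11, 24), (23, x, 37, 33, 17, 24, 10), (23, x, 37, 33, 17, 24, 24), (23, x, 37, 33, 24, 26, 18), (23, x, 37, 33, 5, 30, 37), (23, z, 30, 39, 17, 11, 10), (23, z, 30, 39, 17, 11, 24), (23, z, 30, 39, 17, 24, 10), (23, z, 30, 39, 17, 24, 24), (23, z, 30, 39, 24, 26, 18), (23, z, 30, 39, 5, 30, 37), (28, a, 36, 7, 17, 18, 10), (28, a, 36, 7, 17, 18, 24), (28, a, 36, 7, 22, 15, 30), (28, m, 4, 17, 17, 18, 10), (28, m, 4, 17, 17, 18, 24), (28, m, 4, 17, 22, 15, 30), (28, p, 40, 21, 17, 18, 10), (28, p, 40, 21, 17, 18, 24), (28, p, 40, 21, 22, 15, 30), (28, q, 34, 24, 17, 18, 10), (28, q, 34, 24, 17, 18, 24), (28, q, 34, 24, 22, 15, 30)}
Filtering on F < C leaves {(23, a, 27, 28, 17, 11, 10), (23, a, 27, 28, 17, 24, 10), (23, a, 27, 28, 24, 26, 18), (23, r, 30, 15, 17, 11, 10), (23, r, 30, 15, 17, 24, 10), (23, r, 30, 15, 24, 26, 18), (23, v, 34, 36, 17, 11, 10), (23, v, 34, 36, 17, 24, 10), (23, v, 34, 36, 24, 26, 18), (23, x, 37, 33, 17, 11, 10), (23, x, 37, 33, 17, 24, 10), (23, x, 37, 33, 24, 26, 18), (23, z, 30, 39, 17, 11, 10), (23, z, 30, 39, 17, 24, 10), (23, z, 30, 39, 24, 26, 18), (28, a, 36, 7, 17, 18, 10), (28, m, 4, 17, 17, 18, 10), (28, p, 40, 21, 17, 18, 10), (28, q, 34, 24, 17, 18, 10)}.
Filtering on D > 4 leaves {(23, a, 27, 28, 17, 11, 10), (23, a, 27, 28, 17, 24, 10), (23, a, 27, 28, 24, 26, 18), (23, r, 30, 15, 17, 11, 10), (23, r, 30, 15, 17, 24, 10), (23, r, 30, 15, 24, 26, 18), (23, v, 34, 36, 17, 11, 10), (23, v, 34, 36, 17, 24, 10), (23, v, 34, 36, 24, 26, 18), (23, x, 37, 33, 17, 11, 10), (23, x, 37, 33, 17, 24, 10), (23, x, 37, 33, 24, 26, 18), (23, z, 30, 39, 17, 11, 10), (23, z, 30, 39, 17, 24, 10), (23, z, 30, 39, 24, 26, 18), (28, a, 36, 7, 17, 18, 10), (28, p, 40, 21, 17, 18, 10), (28, q, 34, 24, 17, 18, 10)}.
Projecting to C, A (15 duplicate(s) eliminated): {(17, 23), (17, 28), (24, 23)}

{(17, 23), (17, 28), (24, 23)}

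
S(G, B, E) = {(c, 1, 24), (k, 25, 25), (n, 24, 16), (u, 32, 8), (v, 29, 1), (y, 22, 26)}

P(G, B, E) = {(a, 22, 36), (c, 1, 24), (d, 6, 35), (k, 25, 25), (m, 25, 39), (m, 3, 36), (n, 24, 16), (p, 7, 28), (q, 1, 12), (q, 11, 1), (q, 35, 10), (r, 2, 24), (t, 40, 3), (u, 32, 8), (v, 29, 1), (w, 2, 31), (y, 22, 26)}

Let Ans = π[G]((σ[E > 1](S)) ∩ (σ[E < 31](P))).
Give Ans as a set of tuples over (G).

{c, k, n, u, y}

Apply σ_{E > 1}; surviving tuples: {(c, 1, 24), (k, 25, 25), (n, 24, 16), (u, 32, 8), (y, 22, 26)}
Apply σ_{E < 31}; surviving tuples: {(c, 1, 24), (k, 25, 25), (n, 24, 16), (p, 7, 28), (q, 1, 12), (q, 11, 1), (q, 35, 10), (r, 2, 24), (t, 40, 3), (u, 32, 8), (v, 29, 1), (y, 22, 26)}
Taking the intersection: {(c, 1, 24), (k, 25, 25), (n, 24, 16), (u, 32, 8), (y, 22, 26)}
Keep only column(s) G: {c, k, n, u, y}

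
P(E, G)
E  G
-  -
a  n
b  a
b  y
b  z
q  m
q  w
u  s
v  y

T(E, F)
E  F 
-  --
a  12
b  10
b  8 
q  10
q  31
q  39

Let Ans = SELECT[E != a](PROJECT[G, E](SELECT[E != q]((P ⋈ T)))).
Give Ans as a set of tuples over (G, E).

Joining P and T on E yields {(a, n, 12), (b, a, 10), (b, a, 8), (b, y, 10), (b, y, 8), (b, z, 10), (b, z, 8), (q, m, 10), (q, m, 31), (q, m, 39), (q, w, 10), (q, w, 31), (q, w, 39)}.
Selection E != q: {(a, n, 12), (b, a, 10), (b, a, 8), (b, y, 10), (b, y, 8), (b, z, 10), (b, z, 8)}
Keep only column(s) G, E (3 duplicate(s) eliminated): {(a, b), (n, a), (y, b), (z, b)}
Selection E != a: {(a, b), (y, b), (z, b)}

{(a, b), (y, b), (z, b)}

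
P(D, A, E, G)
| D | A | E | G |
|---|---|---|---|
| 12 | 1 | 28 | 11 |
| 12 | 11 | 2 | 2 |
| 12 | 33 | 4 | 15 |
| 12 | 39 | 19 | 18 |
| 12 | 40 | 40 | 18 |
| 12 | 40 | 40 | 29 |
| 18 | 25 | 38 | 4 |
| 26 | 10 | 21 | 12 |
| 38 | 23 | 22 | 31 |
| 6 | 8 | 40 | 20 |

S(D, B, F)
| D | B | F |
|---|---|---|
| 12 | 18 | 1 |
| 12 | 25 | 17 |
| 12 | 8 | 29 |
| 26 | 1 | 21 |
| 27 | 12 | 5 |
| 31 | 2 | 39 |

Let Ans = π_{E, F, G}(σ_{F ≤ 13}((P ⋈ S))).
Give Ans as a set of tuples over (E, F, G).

{(19, 1, 18), (2, 1, 2), (28, 1, 11), (4, 1, 15), (40, 1, 18), (40, 1, 29)}

Natural join on D: {(12, 1, 28, 11, 18, 1), (12, 1, 28, 11, 25, 17), (12, 1, 28, 11, 8, 29), (12, 11, 2, 2, 18, 1), (12, 11, 2, 2, 25, 17), (12, 11, 2, 2, 8, 29), (12, 33, 4, 15, 18, 1), (12, 33, 4, 15, 25, 17), (12, 33, 4, 15, 8, 29), (12, 39, 19, 18, 18, 1), (12, 39, 19, 18, 25, 17), (12, 39, 19, 18, 8, 29), (12, 40, 40, 18, 18, 1), (12, 40, 40, 18, 25, 17), (12, 40, 40, 18, 8, 29), (12, 40, 40, 29, 18, 1), (12, 40, 40, 29, 25, 17), (12, 40, 40, 29, 8, 29), (26, 10, 21, 12, 1, 21)}
Filtering on F ≤ 13 leaves {(12, 1, 28, 11, 18, 1), (12, 11, 2, 2, 18, 1), (12, 33, 4, 15, 18, 1), (12, 39, 19, 18, 18, 1), (12, 40, 40, 18, 18, 1), (12, 40, 40, 29, 18, 1)}.
Keep only column(s) E, F, G: {(19, 1, 18), (2, 1, 2), (28, 1, 11), (4, 1, 15), (40, 1, 18), (40, 1, 29)}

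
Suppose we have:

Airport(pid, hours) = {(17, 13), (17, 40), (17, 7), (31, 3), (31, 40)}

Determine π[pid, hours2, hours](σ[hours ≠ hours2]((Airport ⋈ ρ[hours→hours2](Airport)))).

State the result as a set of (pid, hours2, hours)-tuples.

{(17, 13, 40), (17, 13, 7), (17, 40, 13), (17, 40, 7), (17, 7, 13), (17, 7, 40), (31, 3, 40), (31, 40, 3)}

ρ[hours→hours2]: schema becomes (pid, hours2); tuples unchanged.
Natural join on pid: {(17, 13, 13), (17, 13, 40), (17, 13, 7), (17, 40, 13), (17, 40, 40), (17, 40, 7), (17, 7, 13), (17, 7, 40), (17, 7, 7), (31, 3, 3), (31, 3, 40), (31, 40, 3), (31, 40, 40)}
σ[hours ≠ hours2]: keep tuples satisfying hours ≠ hours2 → {(17, 13, 40), (17, 13, 7), (17, 40, 13), (17, 40, 7), (17, 7, 13), (17, 7, 40), (31, 3, 40), (31, 40, 3)}
π_{pid, hours2, hours} gives {(17, 13, 40), (17, 13, 7), (17, 40, 13), (17, 40, 7), (17, 7, 13), (17, 7, 40), (31, 3, 40), (31, 40, 3)}.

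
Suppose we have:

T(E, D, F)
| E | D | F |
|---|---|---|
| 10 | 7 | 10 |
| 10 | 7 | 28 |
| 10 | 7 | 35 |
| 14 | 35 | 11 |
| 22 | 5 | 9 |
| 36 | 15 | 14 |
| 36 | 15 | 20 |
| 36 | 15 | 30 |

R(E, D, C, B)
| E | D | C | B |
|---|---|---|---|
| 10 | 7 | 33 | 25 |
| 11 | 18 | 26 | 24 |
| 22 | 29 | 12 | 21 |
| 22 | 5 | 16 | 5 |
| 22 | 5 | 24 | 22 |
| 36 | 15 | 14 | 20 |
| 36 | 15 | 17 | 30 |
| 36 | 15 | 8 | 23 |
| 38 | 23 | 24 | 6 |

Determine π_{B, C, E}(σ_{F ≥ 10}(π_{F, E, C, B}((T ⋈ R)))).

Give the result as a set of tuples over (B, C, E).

Joining T and R on E, D yields {(10, 7, 10, 33, 25), (10, 7, 28, 33, 25), (10, 7, 35, 33, 25), (22, 5, 9, 16, 5), (22, 5, 9, 24, 22), (36, 15, 14, 14, 20), (36, 15, 14, 17, 30), (36, 15, 14, 8, 23), (36, 15, 20, 14, 20), (36, 15, 20, 17, 30), (36, 15, 20, 8, 23), (36, 15, 30, 14, 20), (36, 15, 30, 17, 30), (36, 15, 30, 8, 23)}.
π[F, E, C, B]: project onto (F, E, C, B) → {(10, 10, 33, 25), (14, 36, 14, 20), (14, 36, 17, 30), (14, 36, 8, 23), (20, 36, 14, 20), (20, 36, 17, 30), (20, 36, 8, 23), (28, 10, 33, 25), (30, 36, 14, 20), (30, 36, 17, 30), (30, 36, 8, 23), (35, 10, 33, 25), (9, 22, 16, 5), (9, 22, 24, 22)}
Apply σ_{F ≥ 10}; surviving tuples: {(10, 10, 33, 25), (14, 36, 14, 20), (14, 36, 17, 30), (14, 36, 8, 23), (20, 36, 14, 20), (20, 36, 17, 30), (20, 36, 8, 23), (28, 10, 33, 25), (30, 36, 14, 20), (30, 36, 17, 30), (30, 36, 8, 23), (35, 10, 33, 25)}
π[B, C, E]: project onto (B, C, E) (8 duplicate(s) eliminated) → {(20, 14, 36), (23, 8, 36), (25, 33, 10), (30, 17, 36)}

{(20, 14, 36), (23, 8, 36), (25, 33, 10), (30, 17, 36)}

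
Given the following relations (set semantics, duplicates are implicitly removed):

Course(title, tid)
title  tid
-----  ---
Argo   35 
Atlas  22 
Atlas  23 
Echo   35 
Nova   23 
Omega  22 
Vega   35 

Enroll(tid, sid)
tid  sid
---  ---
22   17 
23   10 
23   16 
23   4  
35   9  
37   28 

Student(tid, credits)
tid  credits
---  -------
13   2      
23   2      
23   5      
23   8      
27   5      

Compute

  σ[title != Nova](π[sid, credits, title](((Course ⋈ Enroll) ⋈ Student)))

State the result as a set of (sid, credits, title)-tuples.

{(10, 2, Atlas), (10, 5, Atlas), (10, 8, Atlas), (16, 2, Atlas), (16, 5, Atlas), (16, 8, Atlas), (4, 2, Atlas), (4, 5, Atlas), (4, 8, Atlas)}

Joining Course and Enroll on tid yields {(Argo, 35, 9), (Atlas, 22, 17), (Atlas, 23, 10), (Atlas, 23, 16), (Atlas, 23, 4), (Echo, 35, 9), (Nova, 23, 10), (Nova, 23, 16), (Nova, 23, 4), (Omega, 22, 17), (Vega, 35, 9)}.
Joining (Course ⋈ Enroll) and Student on tid yields {(Atlas, 23, 10, 2), (Atlas, 23, 10, 5), (Atlas, 23, 10, 8), (Atlas, 23, 16, 2), (Atlas, 23, 16, 5), (Atlas, 23, 16, 8), (Atlas, 23, 4, 2), (Atlas, 23, 4, 5), (Atlas, 23, 4, 8), (Nova, 23, 10, 2), (Nova, 23, 10, 5), (Nova, 23, 10, 8), (Nova, 23, 16, 2), (Nova, 23, 16, 5), (Nova, 23, 16, 8), (Nova, 23, 4, 2), (Nova, 23, 4, 5), (Nova, 23, 4, 8)}.
π_{sid, credits, title} gives {(10, 2, Atlas), (10, 2, Nova), (10, 5, Atlas), (10, 5, Nova), (10, 8, Atlas), (10, 8, Nova), (16, 2, Atlas), (16, 2, Nova), (16, 5, Atlas), (16, 5, Nova), (16, 8, Atlas), (16, 8, Nova), (4, 2, Atlas), (4, 2, Nova), (4, 5, Atlas), (4, 5, Nova), (4, 8, Atlas), (4, 8, Nova)}.
σ[title != Nova]: keep tuples satisfying title != Nova → {(10, 2, Atlas), (10, 5, Atlas), (10, 8, Atlas), (16, 2, Atlas), (16, 5, Atlas), (16, 8, Atlas), (4, 2, Atlas), (4, 5, Atlas), (4, 8, Atlas)}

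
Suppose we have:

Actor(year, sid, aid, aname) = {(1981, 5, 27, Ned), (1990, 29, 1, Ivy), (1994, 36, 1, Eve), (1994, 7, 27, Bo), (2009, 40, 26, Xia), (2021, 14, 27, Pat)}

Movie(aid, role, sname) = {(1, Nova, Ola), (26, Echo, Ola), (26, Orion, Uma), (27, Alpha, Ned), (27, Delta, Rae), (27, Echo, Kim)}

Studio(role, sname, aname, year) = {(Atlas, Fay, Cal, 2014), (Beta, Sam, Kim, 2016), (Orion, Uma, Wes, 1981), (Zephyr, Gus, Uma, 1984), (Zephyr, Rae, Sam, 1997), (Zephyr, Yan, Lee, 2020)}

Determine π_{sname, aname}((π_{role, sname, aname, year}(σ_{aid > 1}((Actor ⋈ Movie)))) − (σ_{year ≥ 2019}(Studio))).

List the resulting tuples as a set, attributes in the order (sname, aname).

{(Kim, Bo), (Kim, Ned), (Kim, Pat), (Ned, Bo), (Ned, Ned), (Ned, Pat), (Ola, Xia), (Rae, Bo), (Rae, Ned), (Rae, Pat), (Uma, Xia)}

Joining Actor and Movie on aid yields {(1981, 5, 27, Ned, Alpha, Ned), (1981, 5, 27, Ned, Delta, Rae), (1981, 5, 27, Ned, Echo, Kim), (1990, 29, 1, Ivy, Nova, Ola), (1994, 36, 1, Eve, Nova, Ola), (1994, 7, 27, Bo, Alpha, Ned), (1994, 7, 27, Bo, Delta, Rae), (1994, 7, 27, Bo, Echo, Kim), (2009, 40, 26, Xia, Echo, Ola), (2009, 40, 26, Xia, Orion, Uma), (2021, 14, 27, Pat, Alpha, Ned), (2021, 14, 27, Pat, Delta, Rae), (2021, 14, 27, Pat, Echo, Kim)}.
Apply σ_{aid > 1}; surviving tuples: {(1981, 5, 27, Ned, Alpha, Ned), (1981, 5, 27, Ned, Delta, Rae), (1981, 5, 27, Ned, Echo, Kim), (1994, 7, 27, Bo, Alpha, Ned), (1994, 7, 27, Bo, Delta, Rae), (1994, 7, 27, Bo, Echo, Kim), (2009, 40, 26, Xia, Echo, Ola), (2009, 40, 26, Xia, Orion, Uma), (2021, 14, 27, Pat, Alpha, Ned), (2021, 14, 27, Pat, Delta, Rae), (2021, 14, 27, Pat, Echo, Kim)}
π_{role, sname, aname, year} gives {(Alpha, Ned, Bo, 1994), (Alpha, Ned, Ned, 1981), (Alpha, Ned, Pat, 2021), (Delta, Rae, Bo, 1994), (Delta, Rae, Ned, 1981), (Delta, Rae, Pat, 2021), (Echo, Kim, Bo, 1994), (Echo, Kim, Ned, 1981), (Echo, Kim, Pat, 2021), (Echo, Ola, Xia, 2009), (Orion, Uma, Xia, 2009)}.
Apply σ_{year ≥ 2019}; surviving tuples: {(Zephyr, Yan, Lee, 2020)}
Set difference of the two operands is {(Alpha, Ned, Bo, 1994), (Alpha, Ned, Ned, 1981), (Alpha, Ned, Pat, 2021), (Delta, Rae, Bo, 1994), (Delta, Rae, Ned, 1981), (Delta, Rae, Pat, 2021), (Echo, Kim, Bo, 1994), (Echo, Kim, Ned, 1981), (Echo, Kim, Pat, 2021), (Echo, Ola, Xia, 2009), (Orion, Uma, Xia, 2009)}.
π_{sname, aname} gives {(Kim, Bo), (Kim, Ned), (Kim, Pat), (Ned, Bo), (Ned, Ned), (Ned, Pat), (Ola, Xia), (Rae, Bo), (Rae, Ned), (Rae, Pat), (Uma, Xia)}.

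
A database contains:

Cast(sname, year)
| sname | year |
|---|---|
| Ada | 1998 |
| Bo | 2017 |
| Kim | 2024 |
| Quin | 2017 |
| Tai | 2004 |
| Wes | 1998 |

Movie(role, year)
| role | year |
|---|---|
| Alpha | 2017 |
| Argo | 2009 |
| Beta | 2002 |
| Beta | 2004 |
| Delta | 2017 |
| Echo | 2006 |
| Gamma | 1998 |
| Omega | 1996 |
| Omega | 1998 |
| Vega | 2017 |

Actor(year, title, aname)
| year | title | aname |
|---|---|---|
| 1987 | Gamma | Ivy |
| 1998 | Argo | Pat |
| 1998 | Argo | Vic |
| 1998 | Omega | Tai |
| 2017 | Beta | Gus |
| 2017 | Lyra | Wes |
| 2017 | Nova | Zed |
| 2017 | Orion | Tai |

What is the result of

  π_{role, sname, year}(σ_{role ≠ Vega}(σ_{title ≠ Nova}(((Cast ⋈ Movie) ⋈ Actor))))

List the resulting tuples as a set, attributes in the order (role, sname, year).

Cast ⋈ Movie (natural join on year): {(Ada, 1998, Gamma), (Ada, 1998, Omega), (Bo, 2017, Alpha), (Bo, 2017, Delta), (Bo, 2017, Vega), (Quin, 2017, Alpha), (Quin, 2017, Delta), (Quin, 2017, Vega), (Tai, 2004, Beta), (Wes, 1998, Gamma), (Wes, 1998, Omega)}
(Cast ⋈ Movie) ⋈ Actor (natural join on year): {(Ada, 1998, Gamma, Argo, Pat), (Ada, 1998, Gamma, Argo, Vic), (Ada, 1998, Gamma, Omega, Tai), (Ada, 1998, Omega, Argo, Pat), (Ada, 1998, Omega, Argo, Vic), (Ada, 1998, Omega, Omega, Tai), (Bo, 2017, Alpha, Beta, Gus), (Bo, 2017, Alpha, Lyra, Wes), (Bo, 2017, Alpha, Nova, Zed), (Bo, 2017, Alpha, Orion, Tai), (Bo, 2017, Delta, Beta, Gus), (Bo, 2017, Delta, Lyra, Wes), (Bo, 2017, Delta, Nova, Zed), (Bo, 2017, Delta, Orion, Tai), (Bo, 2017, Vega, Beta, Gus), (Bo, 2017, Vega, Lyra, Wes), (Bo, 2017, Vega, Nova, Zed), (Bo, 2017, Vega, Orion, Tai), (Quin, 2017, Alpha, Beta, Gus), (Quin, 2017, Alpha, Lyra, Wes), (Quin, 2017, Alpha, Nova, Zed), (Quin, 2017, Alpha, Orion, Tai), (Quin, 2017, Delta, Beta, Gus), (Quin, 2017, Delta, Lyra, Wes), (Quin, 2017, Delta, Nova, Zed), (Quin, 2017, Delta, Orion, Tai), (Quin, 2017, Vega, Beta, Gus), (Quin, 2017, Vega, Lyra, Wes), (Quin, 2017, Vega, Nova, Zed), (Quin, 2017, Vega, Orion, Tai), (Wes, 1998, Gamma, Argo, Pat), (Wes, 1998, Gamma, Argo, Vic), (Wes, 1998, Gamma, Omega, Tai), (Wes, 1998, Omega, Argo, Pat), (Wes, 1998, Omega, Argo, Vic), (Wes, 1998, Omega, Omega, Tai)}
Apply σ_{title ≠ Nova}; surviving tuples: {(Ada, 1998, Gamma, Argo, Pat), (Ada, 1998, Gamma, Argo, Vic), (Ada, 1998, Gamma, Omega, Tai), (Ada, 1998, Omega, Argo, Pat), (Ada, 1998, Omega, Argo, Vic), (Ada, 1998, Omega, Omega, Tai), (Bo, 2017, Alpha, Beta, Gus), (Bo, 2017, Alpha, Lyra, Wes), (Bo, 2017, Alpha, Orion, Tai), (Bo, 2017, Delta, Beta, Gus), (Bo, 2017, Delta, Lyra, Wes), (Bo, 2017, Delta, Orion, Tai), (Bo, 2017, Vega, Beta, Gus), (Bo, 2017, Vega, Lyra, Wes), (Bo, 2017, Vega, Orion, Tai), (Quin, 2017, Alpha, Beta, Gus), (Quin, 2017, Alpha, Lyra, Wes), (Quin, 2017, Alpha, Orion, Tai), (Quin, 2017, Delta, Beta, Gus), (Quin, 2017, Delta, Lyra, Wes), (Quin, 2017, Delta, Orion, Tai), (Quin, 2017, Vega, Beta, Gus), (Quin, 2017, Vega, Lyra, Wes), (Quin, 2017, Vega, Orion, Tai), (Wes, 1998, Gamma, Argo, Pat), (Wes, 1998, Gamma, Argo, Vic), (Wes, 1998, Gamma, Omega, Tai), (Wes, 1998, Omega, Argo, Pat), (Wes, 1998, Omega, Argo, Vic), (Wes, 1998, Omega, Omega, Tai)}
Apply σ_{role ≠ Vega}; surviving tuples: {(Ada, 1998, Gamma, Argo, Pat), (Ada, 1998, Gamma, Argo, Vic), (Ada, 1998, Gamma, Omega, Tai), (Ada, 1998, Omega, Argo, Pat), (Ada, 1998, Omega, Argo, Vic), (Ada, 1998, Omega, Omega, Tai), (Bo, 2017, Alpha, Beta, Gus), (Bo, 2017, Alpha, Lyra, Wes), (Bo, 2017, Alpha, Orion, Tai), (Bo, 2017, Delta, Beta, Gus), (Bo, 2017, Delta, Lyra, Wes), (Bo, 2017, Delta, Orion, Tai), (Quin, 2017, Alpha, Beta, Gus), (Quin, 2017, Alpha, Lyra, Wes), (Quin, 2017, Alpha, Orion, Tai), (Quin, 2017, Delta, Beta, Gus), (Quin, 2017, Delta, Lyra, Wes), (Quin, 2017, Delta, Orion, Tai), (Wes, 1998, Gamma, Argo, Pat), (Wes, 1998, Gamma, Argo, Vic), (Wes, 1998, Gamma, Omega, Tai), (Wes, 1998, Omega, Argo, Pat), (Wes, 1998, Omega, Argo, Vic), (Wes, 1998, Omega, Omega, Tai)}
π[role, sname, year]: project onto (role, sname, year) (16 duplicate(s) eliminated) → {(Alpha, Bo, 2017), (Alpha, Quin, 2017), (Delta, Bo, 2017), (Delta, Quin, 2017), (Gamma, Ada, 1998), (Gamma, Wes, 1998), (Omega, Ada, 1998), (Omega, Wes, 1998)}

{(Alpha, Bo, 2017), (Alpha, Quin, 2017), (Delta, Bo, 2017), (Delta, Quin, 2017), (Gamma, Ada, 1998), (Gamma, Wes, 1998), (Omega, Ada, 1998), (Omega, Wes, 1998)}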